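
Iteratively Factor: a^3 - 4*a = (a - 2)*(a^2 + 2*a) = (a - 2)*(a + 2)*(a)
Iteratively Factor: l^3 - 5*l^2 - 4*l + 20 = (l + 2)*(l^2 - 7*l + 10) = (l - 2)*(l + 2)*(l - 5)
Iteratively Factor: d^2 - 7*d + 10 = (d - 2)*(d - 5)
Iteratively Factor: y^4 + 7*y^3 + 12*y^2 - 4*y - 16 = (y + 4)*(y^3 + 3*y^2 - 4) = (y + 2)*(y + 4)*(y^2 + y - 2) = (y - 1)*(y + 2)*(y + 4)*(y + 2)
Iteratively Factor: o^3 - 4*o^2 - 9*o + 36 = (o - 3)*(o^2 - o - 12) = (o - 4)*(o - 3)*(o + 3)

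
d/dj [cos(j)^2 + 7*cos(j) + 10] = -(2*cos(j) + 7)*sin(j)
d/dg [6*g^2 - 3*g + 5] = 12*g - 3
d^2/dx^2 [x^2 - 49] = 2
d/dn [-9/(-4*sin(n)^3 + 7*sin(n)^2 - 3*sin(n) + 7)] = 9*(-12*sin(n)^2 + 14*sin(n) - 3)*cos(n)/(4*sin(n)^3 - 7*sin(n)^2 + 3*sin(n) - 7)^2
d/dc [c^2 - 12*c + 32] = 2*c - 12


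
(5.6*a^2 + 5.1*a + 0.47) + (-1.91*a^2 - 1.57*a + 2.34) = 3.69*a^2 + 3.53*a + 2.81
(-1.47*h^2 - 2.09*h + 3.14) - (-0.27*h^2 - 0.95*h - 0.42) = -1.2*h^2 - 1.14*h + 3.56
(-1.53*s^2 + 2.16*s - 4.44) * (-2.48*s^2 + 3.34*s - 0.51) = 3.7944*s^4 - 10.467*s^3 + 19.0059*s^2 - 15.9312*s + 2.2644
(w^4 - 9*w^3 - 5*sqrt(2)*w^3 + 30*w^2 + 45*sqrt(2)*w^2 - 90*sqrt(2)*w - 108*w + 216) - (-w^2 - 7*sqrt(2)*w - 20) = w^4 - 9*w^3 - 5*sqrt(2)*w^3 + 31*w^2 + 45*sqrt(2)*w^2 - 83*sqrt(2)*w - 108*w + 236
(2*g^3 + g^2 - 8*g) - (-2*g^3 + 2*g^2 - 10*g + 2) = 4*g^3 - g^2 + 2*g - 2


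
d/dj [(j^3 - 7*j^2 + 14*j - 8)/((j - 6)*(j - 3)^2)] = (-5*j^3 + 47*j^2 - 144*j + 132)/(j^5 - 21*j^4 + 171*j^3 - 675*j^2 + 1296*j - 972)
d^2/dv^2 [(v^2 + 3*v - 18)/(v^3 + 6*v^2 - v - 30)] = 2*(v^6 + 9*v^5 - 51*v^4 - 537*v^3 - 810*v^2 + 324*v - 2448)/(v^9 + 18*v^8 + 105*v^7 + 90*v^6 - 1185*v^5 - 3042*v^4 + 3779*v^3 + 16110*v^2 - 2700*v - 27000)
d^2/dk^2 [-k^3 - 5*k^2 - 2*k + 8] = -6*k - 10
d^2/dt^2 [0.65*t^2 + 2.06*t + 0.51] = 1.30000000000000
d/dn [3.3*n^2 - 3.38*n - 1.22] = 6.6*n - 3.38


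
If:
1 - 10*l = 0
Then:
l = 1/10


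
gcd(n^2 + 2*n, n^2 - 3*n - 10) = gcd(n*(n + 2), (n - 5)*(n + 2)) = n + 2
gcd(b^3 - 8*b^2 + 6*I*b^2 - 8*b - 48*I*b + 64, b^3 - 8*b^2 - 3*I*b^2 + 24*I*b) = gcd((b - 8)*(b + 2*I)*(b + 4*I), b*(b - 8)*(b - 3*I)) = b - 8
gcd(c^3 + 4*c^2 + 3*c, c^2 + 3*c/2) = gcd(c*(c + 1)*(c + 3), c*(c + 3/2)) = c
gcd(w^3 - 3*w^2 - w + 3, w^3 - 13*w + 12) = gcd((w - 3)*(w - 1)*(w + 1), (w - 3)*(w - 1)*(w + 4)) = w^2 - 4*w + 3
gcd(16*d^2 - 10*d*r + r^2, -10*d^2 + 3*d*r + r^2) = -2*d + r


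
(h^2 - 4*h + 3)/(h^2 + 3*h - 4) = (h - 3)/(h + 4)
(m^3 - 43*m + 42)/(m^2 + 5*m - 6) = (m^2 + m - 42)/(m + 6)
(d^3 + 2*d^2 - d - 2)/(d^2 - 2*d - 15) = (-d^3 - 2*d^2 + d + 2)/(-d^2 + 2*d + 15)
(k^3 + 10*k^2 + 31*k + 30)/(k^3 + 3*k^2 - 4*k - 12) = (k + 5)/(k - 2)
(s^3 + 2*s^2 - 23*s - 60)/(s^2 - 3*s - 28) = (s^2 - 2*s - 15)/(s - 7)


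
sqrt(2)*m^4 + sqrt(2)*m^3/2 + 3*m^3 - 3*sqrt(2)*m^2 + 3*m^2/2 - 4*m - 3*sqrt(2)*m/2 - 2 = (m - sqrt(2))*(m + sqrt(2)/2)*(m + 2*sqrt(2))*(sqrt(2)*m + sqrt(2)/2)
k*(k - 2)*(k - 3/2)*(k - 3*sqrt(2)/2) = k^4 - 7*k^3/2 - 3*sqrt(2)*k^3/2 + 3*k^2 + 21*sqrt(2)*k^2/4 - 9*sqrt(2)*k/2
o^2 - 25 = (o - 5)*(o + 5)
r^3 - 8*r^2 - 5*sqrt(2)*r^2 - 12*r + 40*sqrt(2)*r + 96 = (r - 8)*(r - 6*sqrt(2))*(r + sqrt(2))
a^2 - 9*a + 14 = (a - 7)*(a - 2)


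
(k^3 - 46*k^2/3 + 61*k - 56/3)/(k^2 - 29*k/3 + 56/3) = (3*k^2 - 25*k + 8)/(3*k - 8)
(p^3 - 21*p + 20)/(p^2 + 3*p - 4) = (p^2 + p - 20)/(p + 4)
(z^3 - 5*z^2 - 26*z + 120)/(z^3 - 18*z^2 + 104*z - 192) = (z + 5)/(z - 8)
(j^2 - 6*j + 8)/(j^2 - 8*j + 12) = (j - 4)/(j - 6)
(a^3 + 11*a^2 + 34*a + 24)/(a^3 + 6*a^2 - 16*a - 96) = (a + 1)/(a - 4)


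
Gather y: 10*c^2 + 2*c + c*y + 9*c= 10*c^2 + c*y + 11*c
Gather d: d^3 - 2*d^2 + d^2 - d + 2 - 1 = d^3 - d^2 - d + 1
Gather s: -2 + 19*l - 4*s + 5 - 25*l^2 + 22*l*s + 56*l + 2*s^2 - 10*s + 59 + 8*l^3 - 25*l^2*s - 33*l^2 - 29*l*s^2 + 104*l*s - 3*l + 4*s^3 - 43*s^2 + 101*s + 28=8*l^3 - 58*l^2 + 72*l + 4*s^3 + s^2*(-29*l - 41) + s*(-25*l^2 + 126*l + 87) + 90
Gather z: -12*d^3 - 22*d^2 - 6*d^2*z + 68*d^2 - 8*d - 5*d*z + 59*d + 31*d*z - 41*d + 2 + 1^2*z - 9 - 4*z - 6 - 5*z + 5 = -12*d^3 + 46*d^2 + 10*d + z*(-6*d^2 + 26*d - 8) - 8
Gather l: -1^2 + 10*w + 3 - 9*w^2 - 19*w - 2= -9*w^2 - 9*w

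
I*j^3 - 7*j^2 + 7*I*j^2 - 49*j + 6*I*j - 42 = (j + 6)*(j + 7*I)*(I*j + I)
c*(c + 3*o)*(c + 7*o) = c^3 + 10*c^2*o + 21*c*o^2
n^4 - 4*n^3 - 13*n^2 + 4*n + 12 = (n - 6)*(n - 1)*(n + 1)*(n + 2)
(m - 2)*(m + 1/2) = m^2 - 3*m/2 - 1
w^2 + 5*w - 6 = (w - 1)*(w + 6)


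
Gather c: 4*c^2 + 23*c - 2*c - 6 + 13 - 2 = 4*c^2 + 21*c + 5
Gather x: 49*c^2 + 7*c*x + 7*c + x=49*c^2 + 7*c + x*(7*c + 1)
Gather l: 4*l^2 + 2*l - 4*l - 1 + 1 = 4*l^2 - 2*l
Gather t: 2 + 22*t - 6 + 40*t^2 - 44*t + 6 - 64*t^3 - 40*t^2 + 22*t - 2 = -64*t^3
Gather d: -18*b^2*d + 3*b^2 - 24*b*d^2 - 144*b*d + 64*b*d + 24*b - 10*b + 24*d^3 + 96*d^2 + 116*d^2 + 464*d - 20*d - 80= 3*b^2 + 14*b + 24*d^3 + d^2*(212 - 24*b) + d*(-18*b^2 - 80*b + 444) - 80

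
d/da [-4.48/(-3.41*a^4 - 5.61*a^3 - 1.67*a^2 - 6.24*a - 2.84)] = (-61.1072*a^3 - 75.3984*a^2 - 14.9632*a - 27.9552)/(3.41*a^4 + 5.61*a^3 + 1.67*a^2 + 6.24*a + 2.84)^2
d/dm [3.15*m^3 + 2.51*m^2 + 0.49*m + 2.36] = 9.45*m^2 + 5.02*m + 0.49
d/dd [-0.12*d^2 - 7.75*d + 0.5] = -0.24*d - 7.75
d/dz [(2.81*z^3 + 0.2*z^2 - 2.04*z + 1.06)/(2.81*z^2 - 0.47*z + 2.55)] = (7.8961*z^4 - 2.6414*z^3 + 27.1349*z^2 - 4.9372*z - 4.7038)/(7.8961*z^4 - 2.6414*z^3 + 14.5519*z^2 - 2.397*z + 6.5025)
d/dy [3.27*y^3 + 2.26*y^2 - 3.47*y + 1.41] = 9.81*y^2 + 4.52*y - 3.47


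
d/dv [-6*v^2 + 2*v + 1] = 2 - 12*v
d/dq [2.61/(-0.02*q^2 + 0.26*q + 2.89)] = (0.1044*q - 0.6786)/(-0.02*q^2 + 0.26*q + 2.89)^2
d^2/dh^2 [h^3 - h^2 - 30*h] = 6*h - 2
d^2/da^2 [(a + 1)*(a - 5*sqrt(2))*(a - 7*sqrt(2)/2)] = 6*a - 17*sqrt(2) + 2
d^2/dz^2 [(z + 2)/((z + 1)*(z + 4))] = 2*(z^3 + 6*z^2 + 18*z + 22)/(z^6 + 15*z^5 + 87*z^4 + 245*z^3 + 348*z^2 + 240*z + 64)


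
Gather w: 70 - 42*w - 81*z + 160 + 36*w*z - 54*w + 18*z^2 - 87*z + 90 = w*(36*z - 96) + 18*z^2 - 168*z + 320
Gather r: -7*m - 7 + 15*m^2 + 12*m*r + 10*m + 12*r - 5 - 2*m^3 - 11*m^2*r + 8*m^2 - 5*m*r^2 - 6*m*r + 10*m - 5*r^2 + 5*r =-2*m^3 + 23*m^2 + 13*m + r^2*(-5*m - 5) + r*(-11*m^2 + 6*m + 17) - 12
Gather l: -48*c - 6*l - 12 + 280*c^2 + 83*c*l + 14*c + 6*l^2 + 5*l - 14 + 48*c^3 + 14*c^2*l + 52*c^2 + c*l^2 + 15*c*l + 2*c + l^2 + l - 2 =48*c^3 + 332*c^2 - 32*c + l^2*(c + 7) + l*(14*c^2 + 98*c) - 28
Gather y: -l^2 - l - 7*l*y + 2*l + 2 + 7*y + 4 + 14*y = -l^2 + l + y*(21 - 7*l) + 6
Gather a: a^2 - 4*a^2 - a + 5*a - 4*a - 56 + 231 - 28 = 147 - 3*a^2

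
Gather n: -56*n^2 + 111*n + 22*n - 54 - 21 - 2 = -56*n^2 + 133*n - 77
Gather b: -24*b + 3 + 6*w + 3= -24*b + 6*w + 6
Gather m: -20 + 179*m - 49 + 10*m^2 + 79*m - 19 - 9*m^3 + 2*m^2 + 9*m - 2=-9*m^3 + 12*m^2 + 267*m - 90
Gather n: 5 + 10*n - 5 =10*n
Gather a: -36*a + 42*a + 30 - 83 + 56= 6*a + 3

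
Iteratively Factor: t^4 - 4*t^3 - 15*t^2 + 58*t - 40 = (t - 5)*(t^3 + t^2 - 10*t + 8) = (t - 5)*(t - 2)*(t^2 + 3*t - 4) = (t - 5)*(t - 2)*(t + 4)*(t - 1)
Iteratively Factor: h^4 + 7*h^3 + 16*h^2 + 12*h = (h + 2)*(h^3 + 5*h^2 + 6*h) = h*(h + 2)*(h^2 + 5*h + 6) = h*(h + 2)^2*(h + 3)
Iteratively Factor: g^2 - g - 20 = (g - 5)*(g + 4)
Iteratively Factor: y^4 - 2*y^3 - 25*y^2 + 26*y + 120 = (y - 3)*(y^3 + y^2 - 22*y - 40) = (y - 3)*(y + 2)*(y^2 - y - 20) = (y - 5)*(y - 3)*(y + 2)*(y + 4)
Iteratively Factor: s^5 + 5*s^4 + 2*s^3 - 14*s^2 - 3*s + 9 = (s + 3)*(s^4 + 2*s^3 - 4*s^2 - 2*s + 3) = (s + 1)*(s + 3)*(s^3 + s^2 - 5*s + 3) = (s - 1)*(s + 1)*(s + 3)*(s^2 + 2*s - 3) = (s - 1)*(s + 1)*(s + 3)^2*(s - 1)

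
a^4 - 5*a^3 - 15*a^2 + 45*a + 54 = (a - 6)*(a - 3)*(a + 1)*(a + 3)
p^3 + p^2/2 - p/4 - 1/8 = (p - 1/2)*(p + 1/2)^2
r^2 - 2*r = r*(r - 2)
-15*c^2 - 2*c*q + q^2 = (-5*c + q)*(3*c + q)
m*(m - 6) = m^2 - 6*m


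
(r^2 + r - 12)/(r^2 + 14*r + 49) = (r^2 + r - 12)/(r^2 + 14*r + 49)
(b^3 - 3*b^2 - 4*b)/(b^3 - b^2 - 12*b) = (b + 1)/(b + 3)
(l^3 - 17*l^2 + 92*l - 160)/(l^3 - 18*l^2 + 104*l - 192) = (l - 5)/(l - 6)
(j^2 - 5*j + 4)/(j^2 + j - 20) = (j - 1)/(j + 5)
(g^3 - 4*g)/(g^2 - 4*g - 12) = g*(g - 2)/(g - 6)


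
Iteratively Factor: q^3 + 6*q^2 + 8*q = (q + 4)*(q^2 + 2*q) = (q + 2)*(q + 4)*(q)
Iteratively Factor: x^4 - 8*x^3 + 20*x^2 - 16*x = (x - 2)*(x^3 - 6*x^2 + 8*x) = (x - 2)^2*(x^2 - 4*x) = x*(x - 2)^2*(x - 4)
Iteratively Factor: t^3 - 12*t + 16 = (t - 2)*(t^2 + 2*t - 8) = (t - 2)^2*(t + 4)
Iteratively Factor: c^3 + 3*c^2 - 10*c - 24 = (c + 2)*(c^2 + c - 12) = (c - 3)*(c + 2)*(c + 4)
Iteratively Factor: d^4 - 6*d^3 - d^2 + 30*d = (d - 3)*(d^3 - 3*d^2 - 10*d) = (d - 5)*(d - 3)*(d^2 + 2*d) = (d - 5)*(d - 3)*(d + 2)*(d)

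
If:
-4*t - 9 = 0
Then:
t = -9/4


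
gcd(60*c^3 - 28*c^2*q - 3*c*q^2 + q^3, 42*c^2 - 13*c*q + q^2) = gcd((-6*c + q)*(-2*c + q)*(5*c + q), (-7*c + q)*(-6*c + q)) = -6*c + q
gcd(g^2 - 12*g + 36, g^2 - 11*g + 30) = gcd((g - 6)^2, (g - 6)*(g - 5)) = g - 6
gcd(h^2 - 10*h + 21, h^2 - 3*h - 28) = h - 7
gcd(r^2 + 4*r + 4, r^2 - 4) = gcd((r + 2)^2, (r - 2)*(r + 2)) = r + 2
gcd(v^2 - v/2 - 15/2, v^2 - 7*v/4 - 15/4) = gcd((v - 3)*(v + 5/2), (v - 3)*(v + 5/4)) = v - 3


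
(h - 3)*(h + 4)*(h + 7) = h^3 + 8*h^2 - 5*h - 84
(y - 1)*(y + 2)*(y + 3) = y^3 + 4*y^2 + y - 6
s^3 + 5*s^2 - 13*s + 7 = (s - 1)^2*(s + 7)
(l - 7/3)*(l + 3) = l^2 + 2*l/3 - 7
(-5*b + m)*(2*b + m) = -10*b^2 - 3*b*m + m^2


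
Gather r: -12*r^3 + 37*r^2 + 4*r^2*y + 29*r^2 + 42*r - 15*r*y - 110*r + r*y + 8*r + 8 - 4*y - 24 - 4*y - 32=-12*r^3 + r^2*(4*y + 66) + r*(-14*y - 60) - 8*y - 48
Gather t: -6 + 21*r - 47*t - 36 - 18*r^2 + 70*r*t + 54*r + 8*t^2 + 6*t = -18*r^2 + 75*r + 8*t^2 + t*(70*r - 41) - 42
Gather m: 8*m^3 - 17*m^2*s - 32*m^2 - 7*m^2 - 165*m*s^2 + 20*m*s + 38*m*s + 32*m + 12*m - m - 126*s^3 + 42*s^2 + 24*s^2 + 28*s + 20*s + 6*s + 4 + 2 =8*m^3 + m^2*(-17*s - 39) + m*(-165*s^2 + 58*s + 43) - 126*s^3 + 66*s^2 + 54*s + 6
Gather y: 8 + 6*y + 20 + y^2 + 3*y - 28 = y^2 + 9*y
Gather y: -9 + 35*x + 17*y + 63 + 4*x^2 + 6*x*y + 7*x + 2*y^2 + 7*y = 4*x^2 + 42*x + 2*y^2 + y*(6*x + 24) + 54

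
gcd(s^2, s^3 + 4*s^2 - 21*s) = s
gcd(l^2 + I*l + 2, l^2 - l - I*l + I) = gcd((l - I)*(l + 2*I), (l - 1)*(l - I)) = l - I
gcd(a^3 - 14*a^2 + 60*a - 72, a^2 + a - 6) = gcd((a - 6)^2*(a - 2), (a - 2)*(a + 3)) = a - 2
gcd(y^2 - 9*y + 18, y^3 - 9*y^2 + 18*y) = y^2 - 9*y + 18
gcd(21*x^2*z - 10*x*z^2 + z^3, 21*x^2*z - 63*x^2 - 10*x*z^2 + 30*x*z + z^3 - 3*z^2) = 21*x^2 - 10*x*z + z^2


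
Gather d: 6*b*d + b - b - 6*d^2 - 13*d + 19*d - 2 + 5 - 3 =-6*d^2 + d*(6*b + 6)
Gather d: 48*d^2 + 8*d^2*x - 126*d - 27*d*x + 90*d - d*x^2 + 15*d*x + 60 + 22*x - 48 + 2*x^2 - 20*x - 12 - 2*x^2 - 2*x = d^2*(8*x + 48) + d*(-x^2 - 12*x - 36)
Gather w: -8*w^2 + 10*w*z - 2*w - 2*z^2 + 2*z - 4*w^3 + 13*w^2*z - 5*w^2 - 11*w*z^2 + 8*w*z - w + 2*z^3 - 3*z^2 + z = -4*w^3 + w^2*(13*z - 13) + w*(-11*z^2 + 18*z - 3) + 2*z^3 - 5*z^2 + 3*z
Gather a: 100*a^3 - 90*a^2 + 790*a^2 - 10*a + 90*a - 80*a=100*a^3 + 700*a^2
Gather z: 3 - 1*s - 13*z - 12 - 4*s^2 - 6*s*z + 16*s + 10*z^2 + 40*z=-4*s^2 + 15*s + 10*z^2 + z*(27 - 6*s) - 9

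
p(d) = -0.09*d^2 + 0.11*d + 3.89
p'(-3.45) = 0.73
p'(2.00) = -0.25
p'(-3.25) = 0.70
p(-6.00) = -0.01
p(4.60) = 2.49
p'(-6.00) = 1.19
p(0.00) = 3.89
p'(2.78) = -0.39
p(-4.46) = 1.61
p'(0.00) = 0.11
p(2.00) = 3.75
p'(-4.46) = 0.91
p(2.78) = 3.50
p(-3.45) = 2.44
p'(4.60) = -0.72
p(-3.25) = 2.58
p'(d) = 0.11 - 0.18*d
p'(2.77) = -0.39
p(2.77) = 3.50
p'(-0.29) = 0.16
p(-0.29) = 3.85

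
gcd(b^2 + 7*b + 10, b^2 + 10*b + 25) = b + 5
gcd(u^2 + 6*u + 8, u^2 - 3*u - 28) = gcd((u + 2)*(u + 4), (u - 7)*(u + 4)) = u + 4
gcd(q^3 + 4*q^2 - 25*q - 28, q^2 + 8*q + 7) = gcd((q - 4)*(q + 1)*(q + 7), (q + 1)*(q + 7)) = q^2 + 8*q + 7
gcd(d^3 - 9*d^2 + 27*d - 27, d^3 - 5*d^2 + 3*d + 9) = d^2 - 6*d + 9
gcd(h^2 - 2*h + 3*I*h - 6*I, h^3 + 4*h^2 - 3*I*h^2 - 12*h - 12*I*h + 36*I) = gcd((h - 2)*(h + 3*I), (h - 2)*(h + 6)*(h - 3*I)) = h - 2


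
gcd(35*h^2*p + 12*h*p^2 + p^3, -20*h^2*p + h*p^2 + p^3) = 5*h*p + p^2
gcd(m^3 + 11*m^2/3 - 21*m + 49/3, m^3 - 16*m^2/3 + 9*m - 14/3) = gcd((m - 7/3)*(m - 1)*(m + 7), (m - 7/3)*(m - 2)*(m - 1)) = m^2 - 10*m/3 + 7/3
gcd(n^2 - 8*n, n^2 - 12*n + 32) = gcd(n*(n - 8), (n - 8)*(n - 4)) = n - 8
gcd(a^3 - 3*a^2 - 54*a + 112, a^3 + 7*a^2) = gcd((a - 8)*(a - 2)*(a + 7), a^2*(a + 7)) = a + 7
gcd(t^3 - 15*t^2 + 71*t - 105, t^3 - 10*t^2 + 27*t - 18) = t - 3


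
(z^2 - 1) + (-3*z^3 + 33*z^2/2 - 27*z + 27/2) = -3*z^3 + 35*z^2/2 - 27*z + 25/2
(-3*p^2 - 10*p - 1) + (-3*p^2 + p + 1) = -6*p^2 - 9*p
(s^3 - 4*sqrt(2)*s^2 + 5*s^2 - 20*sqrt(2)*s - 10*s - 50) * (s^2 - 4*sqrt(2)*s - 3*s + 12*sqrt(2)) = s^5 - 8*sqrt(2)*s^4 + 2*s^4 - 16*sqrt(2)*s^3 + 7*s^3 + 44*s^2 + 160*sqrt(2)*s^2 - 330*s + 80*sqrt(2)*s - 600*sqrt(2)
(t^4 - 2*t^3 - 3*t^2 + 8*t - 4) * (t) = t^5 - 2*t^4 - 3*t^3 + 8*t^2 - 4*t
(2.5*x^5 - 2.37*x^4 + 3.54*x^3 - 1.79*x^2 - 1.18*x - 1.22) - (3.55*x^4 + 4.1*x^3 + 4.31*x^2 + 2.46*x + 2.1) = 2.5*x^5 - 5.92*x^4 - 0.56*x^3 - 6.1*x^2 - 3.64*x - 3.32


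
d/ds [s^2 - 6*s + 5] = 2*s - 6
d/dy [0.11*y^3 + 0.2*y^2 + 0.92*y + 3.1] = 0.33*y^2 + 0.4*y + 0.92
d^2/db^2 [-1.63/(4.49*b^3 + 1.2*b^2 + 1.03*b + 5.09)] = ((43.9122*b + 3.912)*(4.49*b^3 + 1.2*b^2 + 1.03*b + 5.09) - 1.63*(13.47*b^2 + 2.4*b + 1.03)*(26.94*b^2 + 4.8*b + 2.06))/(4.49*b^3 + 1.2*b^2 + 1.03*b + 5.09)^3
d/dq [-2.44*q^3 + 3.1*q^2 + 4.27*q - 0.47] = -7.32*q^2 + 6.2*q + 4.27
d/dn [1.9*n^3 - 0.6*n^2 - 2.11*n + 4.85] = 5.7*n^2 - 1.2*n - 2.11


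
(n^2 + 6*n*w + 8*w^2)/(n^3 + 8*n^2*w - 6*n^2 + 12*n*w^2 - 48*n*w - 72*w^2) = (n + 4*w)/(n^2 + 6*n*w - 6*n - 36*w)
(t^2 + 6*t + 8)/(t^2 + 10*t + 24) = (t + 2)/(t + 6)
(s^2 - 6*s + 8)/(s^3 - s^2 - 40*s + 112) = (s - 2)/(s^2 + 3*s - 28)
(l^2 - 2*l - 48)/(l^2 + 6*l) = (l - 8)/l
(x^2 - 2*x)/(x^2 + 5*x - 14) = x/(x + 7)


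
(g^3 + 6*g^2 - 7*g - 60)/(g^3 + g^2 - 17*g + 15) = (g + 4)/(g - 1)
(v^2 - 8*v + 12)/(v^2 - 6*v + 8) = (v - 6)/(v - 4)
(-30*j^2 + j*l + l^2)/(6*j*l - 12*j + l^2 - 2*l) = (-5*j + l)/(l - 2)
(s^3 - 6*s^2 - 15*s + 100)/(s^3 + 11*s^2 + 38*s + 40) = (s^2 - 10*s + 25)/(s^2 + 7*s + 10)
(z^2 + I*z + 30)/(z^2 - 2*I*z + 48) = (z - 5*I)/(z - 8*I)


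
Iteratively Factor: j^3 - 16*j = (j)*(j^2 - 16) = j*(j + 4)*(j - 4)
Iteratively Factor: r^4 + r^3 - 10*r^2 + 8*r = (r)*(r^3 + r^2 - 10*r + 8) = r*(r - 1)*(r^2 + 2*r - 8) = r*(r - 2)*(r - 1)*(r + 4)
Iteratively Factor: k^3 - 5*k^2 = (k)*(k^2 - 5*k) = k^2*(k - 5)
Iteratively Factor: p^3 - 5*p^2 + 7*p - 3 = (p - 3)*(p^2 - 2*p + 1) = (p - 3)*(p - 1)*(p - 1)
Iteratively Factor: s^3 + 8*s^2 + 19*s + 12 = (s + 1)*(s^2 + 7*s + 12) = (s + 1)*(s + 3)*(s + 4)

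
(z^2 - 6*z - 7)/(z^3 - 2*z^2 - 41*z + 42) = (z + 1)/(z^2 + 5*z - 6)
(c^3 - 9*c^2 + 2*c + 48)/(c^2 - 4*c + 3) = (c^2 - 6*c - 16)/(c - 1)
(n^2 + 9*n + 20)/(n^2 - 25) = (n + 4)/(n - 5)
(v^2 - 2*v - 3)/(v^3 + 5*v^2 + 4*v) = (v - 3)/(v*(v + 4))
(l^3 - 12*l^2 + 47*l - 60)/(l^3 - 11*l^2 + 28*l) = (l^2 - 8*l + 15)/(l*(l - 7))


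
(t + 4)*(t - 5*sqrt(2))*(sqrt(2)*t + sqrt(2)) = sqrt(2)*t^3 - 10*t^2 + 5*sqrt(2)*t^2 - 50*t + 4*sqrt(2)*t - 40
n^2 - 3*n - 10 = (n - 5)*(n + 2)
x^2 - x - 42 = (x - 7)*(x + 6)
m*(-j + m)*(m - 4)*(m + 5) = -j*m^3 - j*m^2 + 20*j*m + m^4 + m^3 - 20*m^2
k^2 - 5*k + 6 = (k - 3)*(k - 2)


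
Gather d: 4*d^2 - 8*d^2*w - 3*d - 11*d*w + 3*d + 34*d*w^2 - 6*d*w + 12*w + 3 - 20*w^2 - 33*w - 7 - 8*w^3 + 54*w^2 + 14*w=d^2*(4 - 8*w) + d*(34*w^2 - 17*w) - 8*w^3 + 34*w^2 - 7*w - 4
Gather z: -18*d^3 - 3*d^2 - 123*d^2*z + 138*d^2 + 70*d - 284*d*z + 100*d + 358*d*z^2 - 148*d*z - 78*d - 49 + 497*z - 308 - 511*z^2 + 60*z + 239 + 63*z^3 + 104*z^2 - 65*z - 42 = -18*d^3 + 135*d^2 + 92*d + 63*z^3 + z^2*(358*d - 407) + z*(-123*d^2 - 432*d + 492) - 160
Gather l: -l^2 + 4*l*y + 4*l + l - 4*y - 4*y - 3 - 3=-l^2 + l*(4*y + 5) - 8*y - 6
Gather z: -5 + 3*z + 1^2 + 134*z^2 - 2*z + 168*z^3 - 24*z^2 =168*z^3 + 110*z^2 + z - 4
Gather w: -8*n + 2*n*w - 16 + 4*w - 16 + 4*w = -8*n + w*(2*n + 8) - 32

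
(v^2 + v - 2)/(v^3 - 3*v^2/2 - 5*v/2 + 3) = 2*(v + 2)/(2*v^2 - v - 6)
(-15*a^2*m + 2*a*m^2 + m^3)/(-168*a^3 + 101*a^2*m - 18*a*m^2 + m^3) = m*(5*a + m)/(56*a^2 - 15*a*m + m^2)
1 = 1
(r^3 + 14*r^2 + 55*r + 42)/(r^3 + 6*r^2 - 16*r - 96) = (r^2 + 8*r + 7)/(r^2 - 16)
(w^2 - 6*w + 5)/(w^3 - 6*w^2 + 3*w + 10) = (w - 1)/(w^2 - w - 2)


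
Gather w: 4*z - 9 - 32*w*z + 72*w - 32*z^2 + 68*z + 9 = w*(72 - 32*z) - 32*z^2 + 72*z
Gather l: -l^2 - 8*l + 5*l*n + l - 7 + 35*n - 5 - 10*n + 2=-l^2 + l*(5*n - 7) + 25*n - 10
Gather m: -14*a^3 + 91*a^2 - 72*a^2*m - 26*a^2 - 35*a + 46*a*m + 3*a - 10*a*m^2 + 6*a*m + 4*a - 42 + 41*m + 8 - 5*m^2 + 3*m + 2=-14*a^3 + 65*a^2 - 28*a + m^2*(-10*a - 5) + m*(-72*a^2 + 52*a + 44) - 32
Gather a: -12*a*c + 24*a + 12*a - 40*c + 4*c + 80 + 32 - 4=a*(36 - 12*c) - 36*c + 108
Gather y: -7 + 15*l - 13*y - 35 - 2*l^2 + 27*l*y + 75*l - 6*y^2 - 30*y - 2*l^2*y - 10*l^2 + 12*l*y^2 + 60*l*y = -12*l^2 + 90*l + y^2*(12*l - 6) + y*(-2*l^2 + 87*l - 43) - 42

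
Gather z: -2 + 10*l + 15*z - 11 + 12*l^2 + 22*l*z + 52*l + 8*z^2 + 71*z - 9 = 12*l^2 + 62*l + 8*z^2 + z*(22*l + 86) - 22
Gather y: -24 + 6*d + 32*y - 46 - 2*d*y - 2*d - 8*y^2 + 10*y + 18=4*d - 8*y^2 + y*(42 - 2*d) - 52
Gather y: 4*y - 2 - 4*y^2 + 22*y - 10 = -4*y^2 + 26*y - 12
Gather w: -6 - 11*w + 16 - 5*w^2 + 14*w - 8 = -5*w^2 + 3*w + 2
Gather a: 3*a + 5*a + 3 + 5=8*a + 8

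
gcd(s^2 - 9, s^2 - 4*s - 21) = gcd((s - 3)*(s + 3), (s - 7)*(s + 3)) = s + 3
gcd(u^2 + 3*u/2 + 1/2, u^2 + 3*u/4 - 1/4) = u + 1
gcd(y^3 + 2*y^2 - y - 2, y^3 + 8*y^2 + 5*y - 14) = y^2 + y - 2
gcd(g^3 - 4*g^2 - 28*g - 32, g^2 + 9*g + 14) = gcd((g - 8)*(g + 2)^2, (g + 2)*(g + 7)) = g + 2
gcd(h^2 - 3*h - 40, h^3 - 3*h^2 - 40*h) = h^2 - 3*h - 40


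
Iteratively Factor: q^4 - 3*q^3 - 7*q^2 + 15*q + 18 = (q + 1)*(q^3 - 4*q^2 - 3*q + 18) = (q - 3)*(q + 1)*(q^2 - q - 6) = (q - 3)^2*(q + 1)*(q + 2)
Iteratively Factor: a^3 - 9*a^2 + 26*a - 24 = (a - 2)*(a^2 - 7*a + 12) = (a - 4)*(a - 2)*(a - 3)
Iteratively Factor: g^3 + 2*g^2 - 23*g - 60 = (g - 5)*(g^2 + 7*g + 12) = (g - 5)*(g + 3)*(g + 4)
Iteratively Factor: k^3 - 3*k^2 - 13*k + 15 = (k + 3)*(k^2 - 6*k + 5) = (k - 5)*(k + 3)*(k - 1)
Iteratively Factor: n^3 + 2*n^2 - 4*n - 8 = (n + 2)*(n^2 - 4) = (n - 2)*(n + 2)*(n + 2)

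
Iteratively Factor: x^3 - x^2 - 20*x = (x - 5)*(x^2 + 4*x) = x*(x - 5)*(x + 4)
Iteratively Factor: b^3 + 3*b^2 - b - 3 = (b + 3)*(b^2 - 1) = (b - 1)*(b + 3)*(b + 1)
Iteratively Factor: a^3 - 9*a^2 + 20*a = (a - 5)*(a^2 - 4*a) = (a - 5)*(a - 4)*(a)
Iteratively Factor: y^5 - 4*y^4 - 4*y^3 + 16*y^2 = (y)*(y^4 - 4*y^3 - 4*y^2 + 16*y) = y*(y - 2)*(y^3 - 2*y^2 - 8*y) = y*(y - 2)*(y + 2)*(y^2 - 4*y) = y^2*(y - 2)*(y + 2)*(y - 4)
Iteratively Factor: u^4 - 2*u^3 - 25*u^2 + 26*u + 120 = (u - 5)*(u^3 + 3*u^2 - 10*u - 24) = (u - 5)*(u + 2)*(u^2 + u - 12) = (u - 5)*(u + 2)*(u + 4)*(u - 3)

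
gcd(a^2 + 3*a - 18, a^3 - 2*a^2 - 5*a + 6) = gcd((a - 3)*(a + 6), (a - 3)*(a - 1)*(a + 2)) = a - 3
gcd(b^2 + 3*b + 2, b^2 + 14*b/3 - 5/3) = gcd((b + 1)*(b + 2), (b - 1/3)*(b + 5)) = 1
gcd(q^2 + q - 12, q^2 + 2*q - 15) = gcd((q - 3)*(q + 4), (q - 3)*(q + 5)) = q - 3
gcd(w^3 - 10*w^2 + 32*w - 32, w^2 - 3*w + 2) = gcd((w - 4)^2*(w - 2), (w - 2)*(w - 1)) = w - 2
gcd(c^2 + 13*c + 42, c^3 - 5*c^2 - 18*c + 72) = 1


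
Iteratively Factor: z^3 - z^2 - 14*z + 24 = (z - 3)*(z^2 + 2*z - 8) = (z - 3)*(z - 2)*(z + 4)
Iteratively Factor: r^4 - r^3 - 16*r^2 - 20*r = (r - 5)*(r^3 + 4*r^2 + 4*r) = r*(r - 5)*(r^2 + 4*r + 4) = r*(r - 5)*(r + 2)*(r + 2)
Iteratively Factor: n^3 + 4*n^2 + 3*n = (n + 1)*(n^2 + 3*n) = n*(n + 1)*(n + 3)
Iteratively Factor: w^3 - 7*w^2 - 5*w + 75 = (w - 5)*(w^2 - 2*w - 15) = (w - 5)*(w + 3)*(w - 5)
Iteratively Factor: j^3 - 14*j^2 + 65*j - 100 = (j - 4)*(j^2 - 10*j + 25) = (j - 5)*(j - 4)*(j - 5)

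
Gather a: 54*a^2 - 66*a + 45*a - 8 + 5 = 54*a^2 - 21*a - 3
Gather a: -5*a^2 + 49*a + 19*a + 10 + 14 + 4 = -5*a^2 + 68*a + 28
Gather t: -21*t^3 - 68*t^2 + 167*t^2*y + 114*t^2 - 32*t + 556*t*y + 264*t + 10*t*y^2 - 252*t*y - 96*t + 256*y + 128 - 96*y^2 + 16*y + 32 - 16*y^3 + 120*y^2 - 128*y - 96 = -21*t^3 + t^2*(167*y + 46) + t*(10*y^2 + 304*y + 136) - 16*y^3 + 24*y^2 + 144*y + 64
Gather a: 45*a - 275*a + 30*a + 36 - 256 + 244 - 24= -200*a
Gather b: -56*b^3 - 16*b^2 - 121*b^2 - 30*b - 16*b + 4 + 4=-56*b^3 - 137*b^2 - 46*b + 8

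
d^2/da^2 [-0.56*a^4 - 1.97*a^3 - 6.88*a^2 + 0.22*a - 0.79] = -6.72*a^2 - 11.82*a - 13.76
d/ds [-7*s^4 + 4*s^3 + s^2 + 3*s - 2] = -28*s^3 + 12*s^2 + 2*s + 3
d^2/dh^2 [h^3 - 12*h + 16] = 6*h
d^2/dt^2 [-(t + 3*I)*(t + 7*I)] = -2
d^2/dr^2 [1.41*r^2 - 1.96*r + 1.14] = 2.82000000000000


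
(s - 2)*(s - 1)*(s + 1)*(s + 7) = s^4 + 5*s^3 - 15*s^2 - 5*s + 14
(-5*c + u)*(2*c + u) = -10*c^2 - 3*c*u + u^2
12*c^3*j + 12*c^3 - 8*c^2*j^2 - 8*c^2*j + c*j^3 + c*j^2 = (-6*c + j)*(-2*c + j)*(c*j + c)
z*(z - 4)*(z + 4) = z^3 - 16*z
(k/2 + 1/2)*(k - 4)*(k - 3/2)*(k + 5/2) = k^4/2 - k^3 - 43*k^2/8 + 29*k/8 + 15/2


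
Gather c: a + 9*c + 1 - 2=a + 9*c - 1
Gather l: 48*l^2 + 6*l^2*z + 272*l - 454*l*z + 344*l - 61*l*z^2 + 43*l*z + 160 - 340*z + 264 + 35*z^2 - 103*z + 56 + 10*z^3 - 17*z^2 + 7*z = l^2*(6*z + 48) + l*(-61*z^2 - 411*z + 616) + 10*z^3 + 18*z^2 - 436*z + 480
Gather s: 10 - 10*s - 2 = 8 - 10*s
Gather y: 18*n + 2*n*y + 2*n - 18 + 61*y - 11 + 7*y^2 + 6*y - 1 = 20*n + 7*y^2 + y*(2*n + 67) - 30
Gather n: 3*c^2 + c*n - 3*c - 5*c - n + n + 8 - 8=3*c^2 + c*n - 8*c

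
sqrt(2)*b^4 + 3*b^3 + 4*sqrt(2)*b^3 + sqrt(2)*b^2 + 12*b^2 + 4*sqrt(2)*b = b*(b + 4)*(b + sqrt(2))*(sqrt(2)*b + 1)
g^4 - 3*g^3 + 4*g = g*(g - 2)^2*(g + 1)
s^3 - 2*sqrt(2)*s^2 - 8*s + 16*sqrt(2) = (s - 2*sqrt(2))^2*(s + 2*sqrt(2))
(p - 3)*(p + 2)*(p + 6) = p^3 + 5*p^2 - 12*p - 36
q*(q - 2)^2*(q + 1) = q^4 - 3*q^3 + 4*q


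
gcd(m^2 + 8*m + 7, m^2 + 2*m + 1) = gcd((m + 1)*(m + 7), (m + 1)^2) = m + 1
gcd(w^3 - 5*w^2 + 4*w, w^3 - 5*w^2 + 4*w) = w^3 - 5*w^2 + 4*w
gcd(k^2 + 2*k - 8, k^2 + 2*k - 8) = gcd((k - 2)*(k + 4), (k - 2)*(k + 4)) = k^2 + 2*k - 8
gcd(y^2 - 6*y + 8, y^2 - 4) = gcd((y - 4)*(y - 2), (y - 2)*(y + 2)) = y - 2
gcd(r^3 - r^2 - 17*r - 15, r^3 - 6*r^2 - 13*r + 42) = r + 3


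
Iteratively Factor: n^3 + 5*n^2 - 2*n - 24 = (n + 4)*(n^2 + n - 6) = (n + 3)*(n + 4)*(n - 2)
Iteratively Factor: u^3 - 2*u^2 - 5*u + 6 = (u - 1)*(u^2 - u - 6) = (u - 1)*(u + 2)*(u - 3)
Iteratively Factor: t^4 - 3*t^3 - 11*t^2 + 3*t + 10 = (t + 1)*(t^3 - 4*t^2 - 7*t + 10) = (t - 1)*(t + 1)*(t^2 - 3*t - 10) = (t - 5)*(t - 1)*(t + 1)*(t + 2)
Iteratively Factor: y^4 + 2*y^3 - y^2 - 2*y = (y - 1)*(y^3 + 3*y^2 + 2*y) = y*(y - 1)*(y^2 + 3*y + 2) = y*(y - 1)*(y + 2)*(y + 1)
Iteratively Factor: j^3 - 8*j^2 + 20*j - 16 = (j - 2)*(j^2 - 6*j + 8) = (j - 4)*(j - 2)*(j - 2)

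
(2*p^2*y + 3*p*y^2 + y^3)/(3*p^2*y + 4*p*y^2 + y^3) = (2*p + y)/(3*p + y)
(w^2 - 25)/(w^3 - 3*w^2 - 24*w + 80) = (w - 5)/(w^2 - 8*w + 16)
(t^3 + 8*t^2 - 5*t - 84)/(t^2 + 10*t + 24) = (t^2 + 4*t - 21)/(t + 6)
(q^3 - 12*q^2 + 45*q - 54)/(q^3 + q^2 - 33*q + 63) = (q - 6)/(q + 7)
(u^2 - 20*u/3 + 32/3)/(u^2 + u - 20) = (u - 8/3)/(u + 5)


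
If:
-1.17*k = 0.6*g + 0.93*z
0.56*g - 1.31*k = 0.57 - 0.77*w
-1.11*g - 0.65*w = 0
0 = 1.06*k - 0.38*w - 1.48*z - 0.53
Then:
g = -22.49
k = 12.53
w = 38.41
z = -1.25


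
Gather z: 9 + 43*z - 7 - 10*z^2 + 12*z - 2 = -10*z^2 + 55*z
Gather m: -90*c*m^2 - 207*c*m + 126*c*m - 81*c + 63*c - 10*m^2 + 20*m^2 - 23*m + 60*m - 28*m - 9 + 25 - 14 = -18*c + m^2*(10 - 90*c) + m*(9 - 81*c) + 2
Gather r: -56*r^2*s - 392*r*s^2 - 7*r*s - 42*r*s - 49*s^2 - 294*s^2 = -56*r^2*s + r*(-392*s^2 - 49*s) - 343*s^2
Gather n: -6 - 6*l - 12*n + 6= -6*l - 12*n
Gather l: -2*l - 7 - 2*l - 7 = -4*l - 14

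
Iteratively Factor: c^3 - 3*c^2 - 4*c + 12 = (c + 2)*(c^2 - 5*c + 6) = (c - 3)*(c + 2)*(c - 2)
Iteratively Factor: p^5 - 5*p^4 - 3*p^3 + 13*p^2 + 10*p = (p + 1)*(p^4 - 6*p^3 + 3*p^2 + 10*p) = (p + 1)^2*(p^3 - 7*p^2 + 10*p) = (p - 2)*(p + 1)^2*(p^2 - 5*p) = (p - 5)*(p - 2)*(p + 1)^2*(p)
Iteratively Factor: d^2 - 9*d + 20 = (d - 4)*(d - 5)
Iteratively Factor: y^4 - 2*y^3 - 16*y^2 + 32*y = (y)*(y^3 - 2*y^2 - 16*y + 32) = y*(y - 2)*(y^2 - 16) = y*(y - 2)*(y + 4)*(y - 4)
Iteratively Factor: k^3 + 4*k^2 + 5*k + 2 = (k + 1)*(k^2 + 3*k + 2) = (k + 1)*(k + 2)*(k + 1)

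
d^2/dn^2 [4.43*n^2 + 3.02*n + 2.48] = 8.86000000000000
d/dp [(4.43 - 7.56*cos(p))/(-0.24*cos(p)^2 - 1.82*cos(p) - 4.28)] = (1.8144*cos(p)^2 - 2.1264*cos(p) - 40.4194)*sin(p)/(0.0576*cos(p)^4 + 0.8736*cos(p)^3 + 5.3668*cos(p)^2 + 15.5792*cos(p) + 18.3184)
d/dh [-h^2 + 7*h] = 7 - 2*h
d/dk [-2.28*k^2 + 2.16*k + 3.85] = 2.16 - 4.56*k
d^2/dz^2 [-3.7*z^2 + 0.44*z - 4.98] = -7.40000000000000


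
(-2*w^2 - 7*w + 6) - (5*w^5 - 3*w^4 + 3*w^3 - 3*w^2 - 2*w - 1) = -5*w^5 + 3*w^4 - 3*w^3 + w^2 - 5*w + 7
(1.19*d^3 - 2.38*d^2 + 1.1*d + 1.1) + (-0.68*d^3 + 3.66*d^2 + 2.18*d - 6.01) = 0.51*d^3 + 1.28*d^2 + 3.28*d - 4.91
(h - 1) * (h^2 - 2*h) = h^3 - 3*h^2 + 2*h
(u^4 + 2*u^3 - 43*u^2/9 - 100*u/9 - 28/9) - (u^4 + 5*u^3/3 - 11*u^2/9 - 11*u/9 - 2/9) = u^3/3 - 32*u^2/9 - 89*u/9 - 26/9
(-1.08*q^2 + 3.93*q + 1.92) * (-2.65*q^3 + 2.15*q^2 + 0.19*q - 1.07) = 2.862*q^5 - 12.7365*q^4 + 3.1563*q^3 + 6.0303*q^2 - 3.8403*q - 2.0544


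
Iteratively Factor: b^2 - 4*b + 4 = (b - 2)*(b - 2)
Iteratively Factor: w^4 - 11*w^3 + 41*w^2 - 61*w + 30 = (w - 2)*(w^3 - 9*w^2 + 23*w - 15) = (w - 3)*(w - 2)*(w^2 - 6*w + 5) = (w - 5)*(w - 3)*(w - 2)*(w - 1)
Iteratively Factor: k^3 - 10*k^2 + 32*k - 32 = (k - 2)*(k^2 - 8*k + 16) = (k - 4)*(k - 2)*(k - 4)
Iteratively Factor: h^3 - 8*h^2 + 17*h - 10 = (h - 1)*(h^2 - 7*h + 10) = (h - 2)*(h - 1)*(h - 5)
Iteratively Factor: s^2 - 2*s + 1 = (s - 1)*(s - 1)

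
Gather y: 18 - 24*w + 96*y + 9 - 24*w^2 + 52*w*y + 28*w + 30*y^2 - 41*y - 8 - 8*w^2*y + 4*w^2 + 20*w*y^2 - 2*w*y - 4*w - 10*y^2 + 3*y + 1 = -20*w^2 + y^2*(20*w + 20) + y*(-8*w^2 + 50*w + 58) + 20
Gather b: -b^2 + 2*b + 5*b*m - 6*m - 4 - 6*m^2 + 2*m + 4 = -b^2 + b*(5*m + 2) - 6*m^2 - 4*m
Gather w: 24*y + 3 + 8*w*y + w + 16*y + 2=w*(8*y + 1) + 40*y + 5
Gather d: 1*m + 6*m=7*m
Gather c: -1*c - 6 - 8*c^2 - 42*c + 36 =-8*c^2 - 43*c + 30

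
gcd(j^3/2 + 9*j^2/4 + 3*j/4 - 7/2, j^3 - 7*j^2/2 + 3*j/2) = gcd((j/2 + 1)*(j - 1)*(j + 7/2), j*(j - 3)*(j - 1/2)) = 1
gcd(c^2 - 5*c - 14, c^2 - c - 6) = c + 2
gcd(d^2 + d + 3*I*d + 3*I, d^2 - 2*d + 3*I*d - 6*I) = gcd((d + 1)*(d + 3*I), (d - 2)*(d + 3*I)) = d + 3*I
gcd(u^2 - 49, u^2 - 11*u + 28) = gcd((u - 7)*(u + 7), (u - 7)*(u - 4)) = u - 7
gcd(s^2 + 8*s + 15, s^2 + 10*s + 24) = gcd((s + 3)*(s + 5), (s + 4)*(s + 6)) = 1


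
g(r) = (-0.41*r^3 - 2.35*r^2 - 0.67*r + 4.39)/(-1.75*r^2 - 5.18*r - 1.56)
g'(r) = (3.5*r + 5.18)*(-0.41*r^3 - 2.35*r^2 - 0.67*r + 4.39)/(-1.75*r^2 - 5.18*r - 1.56)^2 + (-1.23*r^2 - 4.7*r - 0.67)/(-1.75*r^2 - 5.18*r - 1.56)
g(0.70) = -0.43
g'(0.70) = 1.30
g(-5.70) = -0.27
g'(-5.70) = 0.34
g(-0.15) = -5.40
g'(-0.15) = 30.54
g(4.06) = 1.25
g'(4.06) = 0.31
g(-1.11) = 1.38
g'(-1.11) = 2.37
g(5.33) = 1.62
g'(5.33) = 0.28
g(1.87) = 0.45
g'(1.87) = 0.49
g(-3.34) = 1.14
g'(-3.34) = 1.62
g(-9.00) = -1.23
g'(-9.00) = 0.26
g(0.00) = -2.81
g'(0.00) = 9.77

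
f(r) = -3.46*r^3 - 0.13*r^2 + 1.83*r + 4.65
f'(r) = -10.38*r^2 - 0.26*r + 1.83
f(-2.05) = 30.16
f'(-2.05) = -41.26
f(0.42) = 5.14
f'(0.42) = -0.11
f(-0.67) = 4.41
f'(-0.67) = -2.66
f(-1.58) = 15.08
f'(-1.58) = -23.67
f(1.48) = -4.14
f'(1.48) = -21.29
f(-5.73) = 640.83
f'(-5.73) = -337.49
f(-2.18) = 35.89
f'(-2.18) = -46.93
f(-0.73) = 4.59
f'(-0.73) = -3.51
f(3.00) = -84.45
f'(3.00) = -92.37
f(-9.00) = 2499.99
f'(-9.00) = -836.61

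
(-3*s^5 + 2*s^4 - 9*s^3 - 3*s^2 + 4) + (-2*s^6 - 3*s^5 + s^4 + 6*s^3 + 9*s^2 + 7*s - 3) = -2*s^6 - 6*s^5 + 3*s^4 - 3*s^3 + 6*s^2 + 7*s + 1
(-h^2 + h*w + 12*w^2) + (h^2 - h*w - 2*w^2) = 10*w^2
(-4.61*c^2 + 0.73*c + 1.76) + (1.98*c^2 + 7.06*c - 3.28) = -2.63*c^2 + 7.79*c - 1.52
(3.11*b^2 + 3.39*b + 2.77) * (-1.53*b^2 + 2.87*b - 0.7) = -4.7583*b^4 + 3.739*b^3 + 3.3142*b^2 + 5.5769*b - 1.939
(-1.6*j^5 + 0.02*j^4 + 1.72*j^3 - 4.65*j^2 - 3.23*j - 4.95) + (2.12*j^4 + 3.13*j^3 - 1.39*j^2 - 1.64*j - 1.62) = -1.6*j^5 + 2.14*j^4 + 4.85*j^3 - 6.04*j^2 - 4.87*j - 6.57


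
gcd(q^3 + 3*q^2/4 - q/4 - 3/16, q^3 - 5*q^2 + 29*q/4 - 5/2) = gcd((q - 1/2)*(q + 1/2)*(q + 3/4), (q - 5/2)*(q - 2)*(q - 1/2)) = q - 1/2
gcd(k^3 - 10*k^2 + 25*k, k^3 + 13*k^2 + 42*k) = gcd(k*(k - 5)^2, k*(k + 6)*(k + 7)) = k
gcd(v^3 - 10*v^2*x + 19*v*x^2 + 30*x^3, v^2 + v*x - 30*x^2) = -v + 5*x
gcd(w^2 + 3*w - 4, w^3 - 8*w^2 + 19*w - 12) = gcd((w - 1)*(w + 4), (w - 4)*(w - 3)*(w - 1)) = w - 1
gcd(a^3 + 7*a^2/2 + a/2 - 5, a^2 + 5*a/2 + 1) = a + 2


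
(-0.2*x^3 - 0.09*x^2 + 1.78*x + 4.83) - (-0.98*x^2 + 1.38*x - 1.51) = -0.2*x^3 + 0.89*x^2 + 0.4*x + 6.34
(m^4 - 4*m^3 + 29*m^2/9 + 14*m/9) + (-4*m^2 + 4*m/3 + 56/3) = m^4 - 4*m^3 - 7*m^2/9 + 26*m/9 + 56/3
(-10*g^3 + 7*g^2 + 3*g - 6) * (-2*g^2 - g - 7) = 20*g^5 - 4*g^4 + 57*g^3 - 40*g^2 - 15*g + 42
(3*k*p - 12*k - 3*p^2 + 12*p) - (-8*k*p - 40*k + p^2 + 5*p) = 11*k*p + 28*k - 4*p^2 + 7*p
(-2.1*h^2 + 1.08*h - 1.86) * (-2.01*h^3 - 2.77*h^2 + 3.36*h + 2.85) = 4.221*h^5 + 3.6462*h^4 - 6.309*h^3 + 2.796*h^2 - 3.1716*h - 5.301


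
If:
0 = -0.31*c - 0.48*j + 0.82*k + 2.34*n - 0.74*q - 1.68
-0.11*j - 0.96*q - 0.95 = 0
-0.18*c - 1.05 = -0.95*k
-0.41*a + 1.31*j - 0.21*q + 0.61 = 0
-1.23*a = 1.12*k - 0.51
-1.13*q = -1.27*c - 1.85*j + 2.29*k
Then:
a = -1.30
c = 4.08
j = -1.01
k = 1.88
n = 0.12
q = -0.87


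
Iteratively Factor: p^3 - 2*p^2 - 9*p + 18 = (p - 3)*(p^2 + p - 6) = (p - 3)*(p + 3)*(p - 2)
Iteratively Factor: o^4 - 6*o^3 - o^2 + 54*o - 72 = (o - 4)*(o^3 - 2*o^2 - 9*o + 18) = (o - 4)*(o - 3)*(o^2 + o - 6) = (o - 4)*(o - 3)*(o + 3)*(o - 2)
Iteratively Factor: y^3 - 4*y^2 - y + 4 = (y + 1)*(y^2 - 5*y + 4) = (y - 4)*(y + 1)*(y - 1)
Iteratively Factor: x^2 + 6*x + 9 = (x + 3)*(x + 3)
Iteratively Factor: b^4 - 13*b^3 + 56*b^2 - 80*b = (b - 5)*(b^3 - 8*b^2 + 16*b) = (b - 5)*(b - 4)*(b^2 - 4*b) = (b - 5)*(b - 4)^2*(b)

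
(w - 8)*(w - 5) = w^2 - 13*w + 40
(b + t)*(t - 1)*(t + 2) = b*t^2 + b*t - 2*b + t^3 + t^2 - 2*t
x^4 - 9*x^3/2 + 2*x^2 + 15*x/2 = x*(x - 3)*(x - 5/2)*(x + 1)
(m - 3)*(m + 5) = m^2 + 2*m - 15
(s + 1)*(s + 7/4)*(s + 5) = s^3 + 31*s^2/4 + 31*s/2 + 35/4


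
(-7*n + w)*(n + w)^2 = -7*n^3 - 13*n^2*w - 5*n*w^2 + w^3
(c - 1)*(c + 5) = c^2 + 4*c - 5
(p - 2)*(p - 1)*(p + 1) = p^3 - 2*p^2 - p + 2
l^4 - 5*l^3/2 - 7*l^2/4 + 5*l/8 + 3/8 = (l - 3)*(l - 1/2)*(l + 1/2)^2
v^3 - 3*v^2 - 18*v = v*(v - 6)*(v + 3)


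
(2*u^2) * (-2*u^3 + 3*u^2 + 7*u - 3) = -4*u^5 + 6*u^4 + 14*u^3 - 6*u^2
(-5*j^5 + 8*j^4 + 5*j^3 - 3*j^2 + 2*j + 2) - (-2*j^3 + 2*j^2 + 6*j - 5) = -5*j^5 + 8*j^4 + 7*j^3 - 5*j^2 - 4*j + 7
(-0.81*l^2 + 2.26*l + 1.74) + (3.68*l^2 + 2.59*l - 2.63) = 2.87*l^2 + 4.85*l - 0.89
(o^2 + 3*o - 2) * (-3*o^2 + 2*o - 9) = -3*o^4 - 7*o^3 + 3*o^2 - 31*o + 18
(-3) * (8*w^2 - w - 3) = -24*w^2 + 3*w + 9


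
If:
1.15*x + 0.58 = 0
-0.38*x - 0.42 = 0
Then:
No Solution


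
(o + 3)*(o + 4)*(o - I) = o^3 + 7*o^2 - I*o^2 + 12*o - 7*I*o - 12*I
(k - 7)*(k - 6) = k^2 - 13*k + 42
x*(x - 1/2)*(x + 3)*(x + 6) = x^4 + 17*x^3/2 + 27*x^2/2 - 9*x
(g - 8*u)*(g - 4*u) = g^2 - 12*g*u + 32*u^2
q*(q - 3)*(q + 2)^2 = q^4 + q^3 - 8*q^2 - 12*q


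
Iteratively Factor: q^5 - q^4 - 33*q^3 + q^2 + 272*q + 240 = (q - 4)*(q^4 + 3*q^3 - 21*q^2 - 83*q - 60) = (q - 4)*(q + 3)*(q^3 - 21*q - 20) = (q - 5)*(q - 4)*(q + 3)*(q^2 + 5*q + 4) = (q - 5)*(q - 4)*(q + 3)*(q + 4)*(q + 1)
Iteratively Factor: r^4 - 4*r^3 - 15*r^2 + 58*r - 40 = (r - 2)*(r^3 - 2*r^2 - 19*r + 20) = (r - 5)*(r - 2)*(r^2 + 3*r - 4) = (r - 5)*(r - 2)*(r - 1)*(r + 4)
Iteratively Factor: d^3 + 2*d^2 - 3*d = (d - 1)*(d^2 + 3*d) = d*(d - 1)*(d + 3)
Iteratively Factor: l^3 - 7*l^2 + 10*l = (l - 5)*(l^2 - 2*l) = (l - 5)*(l - 2)*(l)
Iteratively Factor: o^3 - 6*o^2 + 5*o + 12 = (o + 1)*(o^2 - 7*o + 12) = (o - 3)*(o + 1)*(o - 4)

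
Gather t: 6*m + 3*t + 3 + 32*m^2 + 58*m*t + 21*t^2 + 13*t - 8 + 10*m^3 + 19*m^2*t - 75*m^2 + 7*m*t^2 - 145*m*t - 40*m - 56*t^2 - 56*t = 10*m^3 - 43*m^2 - 34*m + t^2*(7*m - 35) + t*(19*m^2 - 87*m - 40) - 5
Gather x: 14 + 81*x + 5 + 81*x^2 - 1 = 81*x^2 + 81*x + 18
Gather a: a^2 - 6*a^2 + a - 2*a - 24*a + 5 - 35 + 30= -5*a^2 - 25*a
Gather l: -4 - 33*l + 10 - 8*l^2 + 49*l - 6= -8*l^2 + 16*l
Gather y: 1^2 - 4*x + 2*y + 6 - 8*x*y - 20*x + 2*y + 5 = -24*x + y*(4 - 8*x) + 12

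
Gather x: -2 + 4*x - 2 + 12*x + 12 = 16*x + 8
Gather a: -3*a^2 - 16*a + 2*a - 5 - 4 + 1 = -3*a^2 - 14*a - 8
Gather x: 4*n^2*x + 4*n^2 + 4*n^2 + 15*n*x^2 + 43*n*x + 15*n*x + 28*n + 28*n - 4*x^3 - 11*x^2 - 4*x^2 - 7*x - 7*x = 8*n^2 + 56*n - 4*x^3 + x^2*(15*n - 15) + x*(4*n^2 + 58*n - 14)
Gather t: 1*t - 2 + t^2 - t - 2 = t^2 - 4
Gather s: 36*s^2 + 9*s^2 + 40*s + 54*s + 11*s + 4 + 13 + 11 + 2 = 45*s^2 + 105*s + 30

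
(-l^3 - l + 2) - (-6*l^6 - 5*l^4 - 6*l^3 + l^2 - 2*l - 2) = 6*l^6 + 5*l^4 + 5*l^3 - l^2 + l + 4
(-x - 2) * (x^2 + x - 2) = -x^3 - 3*x^2 + 4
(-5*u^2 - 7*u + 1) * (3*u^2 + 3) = -15*u^4 - 21*u^3 - 12*u^2 - 21*u + 3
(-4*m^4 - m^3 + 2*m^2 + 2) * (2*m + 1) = -8*m^5 - 6*m^4 + 3*m^3 + 2*m^2 + 4*m + 2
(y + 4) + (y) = 2*y + 4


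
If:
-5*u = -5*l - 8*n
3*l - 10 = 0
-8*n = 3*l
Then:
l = 10/3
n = -5/4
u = 4/3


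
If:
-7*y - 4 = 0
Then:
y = -4/7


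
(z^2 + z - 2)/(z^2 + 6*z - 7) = (z + 2)/(z + 7)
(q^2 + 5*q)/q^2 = (q + 5)/q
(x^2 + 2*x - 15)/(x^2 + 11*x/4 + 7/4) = 4*(x^2 + 2*x - 15)/(4*x^2 + 11*x + 7)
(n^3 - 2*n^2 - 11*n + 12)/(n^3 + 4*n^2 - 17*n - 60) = (n - 1)/(n + 5)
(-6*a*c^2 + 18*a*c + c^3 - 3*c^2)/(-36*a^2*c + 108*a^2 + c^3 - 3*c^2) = c/(6*a + c)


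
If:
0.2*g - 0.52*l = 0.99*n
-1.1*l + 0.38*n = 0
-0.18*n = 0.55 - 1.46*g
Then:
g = 0.38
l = 0.02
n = 0.07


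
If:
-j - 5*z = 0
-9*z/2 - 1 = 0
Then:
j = 10/9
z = -2/9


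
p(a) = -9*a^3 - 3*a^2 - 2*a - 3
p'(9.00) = -2243.00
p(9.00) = -6825.00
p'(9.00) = -2243.00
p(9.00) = -6825.00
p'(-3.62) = -334.10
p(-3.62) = 391.87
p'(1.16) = -45.29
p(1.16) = -23.40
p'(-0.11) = -1.67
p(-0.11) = -2.80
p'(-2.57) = -164.91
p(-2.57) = 135.10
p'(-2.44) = -148.11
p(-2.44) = 114.76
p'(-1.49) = -53.00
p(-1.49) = 23.09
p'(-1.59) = -60.72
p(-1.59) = 28.77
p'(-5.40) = -756.92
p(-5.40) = 1337.50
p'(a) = -27*a^2 - 6*a - 2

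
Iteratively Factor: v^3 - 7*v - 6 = (v + 2)*(v^2 - 2*v - 3) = (v - 3)*(v + 2)*(v + 1)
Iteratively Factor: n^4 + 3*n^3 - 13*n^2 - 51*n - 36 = (n + 3)*(n^3 - 13*n - 12) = (n - 4)*(n + 3)*(n^2 + 4*n + 3) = (n - 4)*(n + 1)*(n + 3)*(n + 3)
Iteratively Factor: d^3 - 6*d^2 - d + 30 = (d - 5)*(d^2 - d - 6) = (d - 5)*(d - 3)*(d + 2)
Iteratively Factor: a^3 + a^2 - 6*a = (a - 2)*(a^2 + 3*a) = a*(a - 2)*(a + 3)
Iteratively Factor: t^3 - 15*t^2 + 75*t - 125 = (t - 5)*(t^2 - 10*t + 25) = (t - 5)^2*(t - 5)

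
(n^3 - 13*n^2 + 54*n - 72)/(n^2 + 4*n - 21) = (n^2 - 10*n + 24)/(n + 7)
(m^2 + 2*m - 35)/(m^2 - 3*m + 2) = (m^2 + 2*m - 35)/(m^2 - 3*m + 2)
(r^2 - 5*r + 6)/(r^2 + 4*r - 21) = (r - 2)/(r + 7)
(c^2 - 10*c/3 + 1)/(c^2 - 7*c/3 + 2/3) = (c - 3)/(c - 2)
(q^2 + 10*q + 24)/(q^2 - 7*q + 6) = (q^2 + 10*q + 24)/(q^2 - 7*q + 6)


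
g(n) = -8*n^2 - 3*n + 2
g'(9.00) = -147.00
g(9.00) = -673.00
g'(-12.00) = 189.00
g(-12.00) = -1114.00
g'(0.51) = -11.16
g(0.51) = -1.61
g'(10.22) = -166.52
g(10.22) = -864.25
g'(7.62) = -124.92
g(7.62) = -485.38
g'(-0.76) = 9.16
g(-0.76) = -0.34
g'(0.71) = -14.36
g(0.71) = -4.16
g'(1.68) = -29.88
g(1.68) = -25.62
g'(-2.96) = 44.36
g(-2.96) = -59.21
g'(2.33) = -40.28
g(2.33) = -48.42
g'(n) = -16*n - 3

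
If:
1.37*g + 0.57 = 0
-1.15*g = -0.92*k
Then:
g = -0.42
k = -0.52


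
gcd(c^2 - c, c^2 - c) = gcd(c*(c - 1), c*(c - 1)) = c^2 - c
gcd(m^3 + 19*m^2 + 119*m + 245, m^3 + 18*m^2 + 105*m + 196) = m^2 + 14*m + 49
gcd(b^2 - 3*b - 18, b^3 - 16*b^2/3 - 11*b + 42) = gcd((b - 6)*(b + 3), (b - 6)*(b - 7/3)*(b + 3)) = b^2 - 3*b - 18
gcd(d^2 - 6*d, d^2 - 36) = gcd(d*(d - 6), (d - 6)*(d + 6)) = d - 6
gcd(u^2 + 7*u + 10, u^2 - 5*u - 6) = 1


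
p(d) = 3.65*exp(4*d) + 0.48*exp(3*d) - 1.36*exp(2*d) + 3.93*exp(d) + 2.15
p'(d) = 14.6*exp(4*d) + 1.44*exp(3*d) - 2.72*exp(2*d) + 3.93*exp(d)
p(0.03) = 9.40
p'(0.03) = 19.20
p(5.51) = 13626102500.77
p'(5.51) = 54497326716.07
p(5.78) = 40119556709.69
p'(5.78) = 160462218631.00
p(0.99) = 203.70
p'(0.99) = 784.82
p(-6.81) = 2.15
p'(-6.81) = 0.00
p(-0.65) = 4.17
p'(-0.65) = 2.60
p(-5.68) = 2.16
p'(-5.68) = 0.01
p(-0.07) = 7.78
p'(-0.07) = 13.50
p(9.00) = 15736250440860200.00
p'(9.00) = 62944746558785000.00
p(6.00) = 96716592800.22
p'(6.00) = 386835292343.72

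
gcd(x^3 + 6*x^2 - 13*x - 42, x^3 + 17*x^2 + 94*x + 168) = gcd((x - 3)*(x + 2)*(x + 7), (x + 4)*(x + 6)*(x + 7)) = x + 7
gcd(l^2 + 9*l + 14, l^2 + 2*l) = l + 2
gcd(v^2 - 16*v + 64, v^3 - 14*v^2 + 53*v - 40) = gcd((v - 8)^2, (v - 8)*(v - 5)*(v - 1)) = v - 8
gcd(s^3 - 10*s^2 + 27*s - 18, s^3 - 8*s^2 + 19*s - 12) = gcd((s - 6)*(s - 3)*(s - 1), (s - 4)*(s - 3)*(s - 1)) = s^2 - 4*s + 3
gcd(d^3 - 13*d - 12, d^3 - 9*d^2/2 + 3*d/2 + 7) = d + 1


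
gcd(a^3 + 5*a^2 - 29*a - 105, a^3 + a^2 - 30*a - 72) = a + 3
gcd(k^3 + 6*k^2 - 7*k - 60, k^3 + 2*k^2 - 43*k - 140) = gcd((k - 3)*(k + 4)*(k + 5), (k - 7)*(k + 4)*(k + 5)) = k^2 + 9*k + 20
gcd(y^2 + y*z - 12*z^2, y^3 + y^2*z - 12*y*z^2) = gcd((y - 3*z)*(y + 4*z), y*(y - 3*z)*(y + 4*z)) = y^2 + y*z - 12*z^2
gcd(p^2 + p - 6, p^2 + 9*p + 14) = 1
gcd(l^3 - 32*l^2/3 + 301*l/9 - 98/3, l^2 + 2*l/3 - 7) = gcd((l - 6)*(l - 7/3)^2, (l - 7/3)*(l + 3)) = l - 7/3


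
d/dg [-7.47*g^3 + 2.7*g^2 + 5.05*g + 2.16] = -22.41*g^2 + 5.4*g + 5.05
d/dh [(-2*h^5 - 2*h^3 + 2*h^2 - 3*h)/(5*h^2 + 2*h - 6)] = (-30*h^6 - 16*h^5 + 50*h^4 - 8*h^3 + 55*h^2 - 24*h + 18)/(25*h^4 + 20*h^3 - 56*h^2 - 24*h + 36)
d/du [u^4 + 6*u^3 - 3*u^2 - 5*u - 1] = 4*u^3 + 18*u^2 - 6*u - 5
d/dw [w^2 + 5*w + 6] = 2*w + 5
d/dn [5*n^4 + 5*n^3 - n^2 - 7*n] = 20*n^3 + 15*n^2 - 2*n - 7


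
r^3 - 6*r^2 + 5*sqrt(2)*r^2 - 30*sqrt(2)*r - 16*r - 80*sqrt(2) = (r - 8)*(r + 2)*(r + 5*sqrt(2))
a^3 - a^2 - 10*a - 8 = (a - 4)*(a + 1)*(a + 2)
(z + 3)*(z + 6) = z^2 + 9*z + 18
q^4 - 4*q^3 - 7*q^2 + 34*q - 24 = (q - 4)*(q - 2)*(q - 1)*(q + 3)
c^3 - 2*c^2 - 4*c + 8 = (c - 2)^2*(c + 2)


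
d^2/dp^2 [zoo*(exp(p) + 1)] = zoo*exp(p)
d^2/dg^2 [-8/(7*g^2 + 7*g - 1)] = 112*(7*g^2 + 7*g - 7*(2*g + 1)^2 - 1)/(7*g^2 + 7*g - 1)^3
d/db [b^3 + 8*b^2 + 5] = b*(3*b + 16)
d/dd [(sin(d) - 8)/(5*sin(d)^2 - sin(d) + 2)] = (-5*sin(d)^2 + 80*sin(d) - 6)*cos(d)/(5*sin(d)^2 - sin(d) + 2)^2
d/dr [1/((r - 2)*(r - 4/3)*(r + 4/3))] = 9*(-27*r^2 + 36*r + 16)/(81*r^6 - 324*r^5 + 36*r^4 + 1152*r^3 - 896*r^2 - 1024*r + 1024)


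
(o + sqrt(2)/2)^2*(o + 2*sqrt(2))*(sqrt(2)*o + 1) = sqrt(2)*o^4 + 7*o^3 + 15*sqrt(2)*o^2/2 + 13*o/2 + sqrt(2)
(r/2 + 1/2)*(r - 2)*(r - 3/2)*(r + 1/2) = r^4/2 - r^3 - 7*r^2/8 + 11*r/8 + 3/4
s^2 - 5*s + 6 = (s - 3)*(s - 2)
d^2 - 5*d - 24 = (d - 8)*(d + 3)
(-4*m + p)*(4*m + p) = -16*m^2 + p^2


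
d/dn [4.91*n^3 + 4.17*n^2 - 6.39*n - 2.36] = 14.73*n^2 + 8.34*n - 6.39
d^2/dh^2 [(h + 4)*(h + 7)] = 2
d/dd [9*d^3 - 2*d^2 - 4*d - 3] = 27*d^2 - 4*d - 4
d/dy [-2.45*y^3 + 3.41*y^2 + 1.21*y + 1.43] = -7.35*y^2 + 6.82*y + 1.21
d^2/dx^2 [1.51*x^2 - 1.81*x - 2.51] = 3.02000000000000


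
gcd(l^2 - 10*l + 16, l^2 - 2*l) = l - 2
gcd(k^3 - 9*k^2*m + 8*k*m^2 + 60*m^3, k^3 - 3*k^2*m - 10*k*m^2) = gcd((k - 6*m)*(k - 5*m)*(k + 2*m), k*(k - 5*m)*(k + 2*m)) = k^2 - 3*k*m - 10*m^2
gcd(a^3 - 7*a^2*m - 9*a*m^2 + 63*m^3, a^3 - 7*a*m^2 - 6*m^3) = a - 3*m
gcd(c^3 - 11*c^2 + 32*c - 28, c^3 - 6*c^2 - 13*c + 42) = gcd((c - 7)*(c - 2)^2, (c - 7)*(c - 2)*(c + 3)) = c^2 - 9*c + 14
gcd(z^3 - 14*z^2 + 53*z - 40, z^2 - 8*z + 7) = z - 1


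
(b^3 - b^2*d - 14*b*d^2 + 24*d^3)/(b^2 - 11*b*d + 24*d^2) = (b^2 + 2*b*d - 8*d^2)/(b - 8*d)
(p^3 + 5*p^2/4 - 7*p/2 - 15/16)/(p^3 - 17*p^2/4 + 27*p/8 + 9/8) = (p + 5/2)/(p - 3)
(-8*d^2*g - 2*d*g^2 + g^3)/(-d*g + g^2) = (8*d^2 + 2*d*g - g^2)/(d - g)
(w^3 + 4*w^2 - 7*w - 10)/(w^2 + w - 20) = (w^2 - w - 2)/(w - 4)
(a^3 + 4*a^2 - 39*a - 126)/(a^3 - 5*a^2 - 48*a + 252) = (a + 3)/(a - 6)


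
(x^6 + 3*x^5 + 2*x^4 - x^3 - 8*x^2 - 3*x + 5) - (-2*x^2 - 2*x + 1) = x^6 + 3*x^5 + 2*x^4 - x^3 - 6*x^2 - x + 4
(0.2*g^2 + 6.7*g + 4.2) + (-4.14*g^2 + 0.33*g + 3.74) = -3.94*g^2 + 7.03*g + 7.94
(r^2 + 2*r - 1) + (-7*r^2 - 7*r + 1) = -6*r^2 - 5*r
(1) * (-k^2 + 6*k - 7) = -k^2 + 6*k - 7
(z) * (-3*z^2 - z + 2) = -3*z^3 - z^2 + 2*z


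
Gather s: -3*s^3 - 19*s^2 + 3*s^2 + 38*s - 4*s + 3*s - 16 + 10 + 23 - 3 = -3*s^3 - 16*s^2 + 37*s + 14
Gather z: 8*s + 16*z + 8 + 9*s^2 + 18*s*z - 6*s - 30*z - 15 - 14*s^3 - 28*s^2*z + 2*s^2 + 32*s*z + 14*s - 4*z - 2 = -14*s^3 + 11*s^2 + 16*s + z*(-28*s^2 + 50*s - 18) - 9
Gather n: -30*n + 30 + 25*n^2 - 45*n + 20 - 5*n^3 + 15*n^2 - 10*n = -5*n^3 + 40*n^2 - 85*n + 50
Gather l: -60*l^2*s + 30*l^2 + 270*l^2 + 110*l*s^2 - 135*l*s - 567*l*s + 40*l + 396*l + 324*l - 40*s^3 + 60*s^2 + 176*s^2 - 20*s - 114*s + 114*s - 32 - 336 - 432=l^2*(300 - 60*s) + l*(110*s^2 - 702*s + 760) - 40*s^3 + 236*s^2 - 20*s - 800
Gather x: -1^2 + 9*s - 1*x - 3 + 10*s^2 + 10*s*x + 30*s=10*s^2 + 39*s + x*(10*s - 1) - 4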